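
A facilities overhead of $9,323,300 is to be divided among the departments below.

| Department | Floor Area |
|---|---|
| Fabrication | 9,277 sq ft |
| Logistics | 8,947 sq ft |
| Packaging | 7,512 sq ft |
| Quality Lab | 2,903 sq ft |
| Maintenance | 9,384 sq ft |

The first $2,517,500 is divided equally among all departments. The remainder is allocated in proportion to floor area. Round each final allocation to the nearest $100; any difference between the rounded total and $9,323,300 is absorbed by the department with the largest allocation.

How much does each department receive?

$2,517,500 shared equally gives $503,500 per department.
Remainder $6,805,800 by floor area (total 38,023): Fabrication 1,660,505.66 → $1,660,500; Logistics 1,601,438.41 → $1,601,400; Packaging 1,344,585.37 → $1,344,600; Quality Lab 519,612.80 → $519,600; Maintenance 1,679,657.77 → $1,679,700.
Totals: Fabrication $503,500 + $1,660,500 = $2,164,000; Logistics $503,500 + $1,601,400 = $2,104,900; Packaging $503,500 + $1,344,600 = $1,848,100; Quality Lab $503,500 + $519,600 = $1,023,100; Maintenance $503,500 + $1,679,700 = $2,183,200.

Fabrication: $2,164,000 | Logistics: $2,104,900 | Packaging: $1,848,100 | Quality Lab: $1,023,100 | Maintenance: $2,183,200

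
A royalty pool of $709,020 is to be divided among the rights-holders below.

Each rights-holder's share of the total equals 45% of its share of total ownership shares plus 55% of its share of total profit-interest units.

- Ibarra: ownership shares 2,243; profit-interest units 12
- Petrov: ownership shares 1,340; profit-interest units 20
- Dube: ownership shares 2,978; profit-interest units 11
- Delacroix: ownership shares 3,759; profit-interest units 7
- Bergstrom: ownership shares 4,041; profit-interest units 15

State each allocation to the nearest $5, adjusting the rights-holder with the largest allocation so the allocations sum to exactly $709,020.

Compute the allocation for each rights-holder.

Totals — ownership shares 14,361, profit-interest units 65.
Composite weights (45% ownership shares + 55% profit-interest units): Ibarra 0.1718; Petrov 0.2112; Dube 0.1864; Delacroix 0.1770; Bergstrom 0.2535.
Proportional shares: Ibarra 121,825.63; Petrov 149,758.84; Dube 132,155.76; Delacroix 125,509.68; Bergstrom 179,770.08.
At nearest $5: Ibarra $121,825; Petrov $149,760; Dube $132,155; Delacroix $125,510; Bergstrom $179,770. Sum = $709,020.
Rounded total matches; no reconciliation needed.

Ibarra: $121,825; Petrov: $149,760; Dube: $132,155; Delacroix: $125,510; Bergstrom: $179,770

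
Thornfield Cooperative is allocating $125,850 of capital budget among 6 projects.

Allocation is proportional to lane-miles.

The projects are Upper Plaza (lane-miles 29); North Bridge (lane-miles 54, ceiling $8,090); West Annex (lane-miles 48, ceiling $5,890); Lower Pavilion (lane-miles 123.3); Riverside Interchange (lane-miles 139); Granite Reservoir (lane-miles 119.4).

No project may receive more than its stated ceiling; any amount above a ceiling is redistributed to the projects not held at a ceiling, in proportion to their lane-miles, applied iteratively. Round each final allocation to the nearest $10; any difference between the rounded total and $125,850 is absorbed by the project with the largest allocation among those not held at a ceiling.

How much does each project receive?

Sum of lane-miles: 512.7.
Proportional shares (ignoring caps): Upper Plaza 7,118.49; North Bridge 13,255.12; West Annex 11,782.33; Lower Pavilion 30,265.86; Riverside Interchange 34,119.66; Granite Reservoir 29,308.54.
Capped: North Bridge ($8,090), West Annex ($5,890); residual $111,870 reallocated over remaining lane-miles 410.7.
Remaining shares: Upper Plaza 7,899.27 → $7,900; Lower Pavilion 33,585.51 → $33,590; Riverside Interchange 37,862.02 → $37,860; Granite Reservoir 32,523.20 → $32,520.

Upper Plaza: $7,900 · North Bridge: $8,090 · West Annex: $5,890 · Lower Pavilion: $33,590 · Riverside Interchange: $37,860 · Granite Reservoir: $32,520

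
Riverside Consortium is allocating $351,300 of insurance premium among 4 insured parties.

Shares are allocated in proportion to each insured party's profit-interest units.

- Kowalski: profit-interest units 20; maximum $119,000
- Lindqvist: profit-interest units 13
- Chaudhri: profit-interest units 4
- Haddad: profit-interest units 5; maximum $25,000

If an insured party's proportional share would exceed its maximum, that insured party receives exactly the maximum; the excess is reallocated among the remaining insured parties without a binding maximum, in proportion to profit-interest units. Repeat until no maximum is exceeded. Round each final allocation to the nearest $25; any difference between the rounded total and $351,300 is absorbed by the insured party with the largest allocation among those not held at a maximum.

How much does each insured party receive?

Sum of profit-interest units: 42.
Proportional shares (ignoring caps): Kowalski 167,285.71; Lindqvist 108,735.71; Chaudhri 33,457.14; Haddad 41,821.43.
Cap binds for Kowalski ($119,000), Haddad ($25,000); balance $207,300 reallocated over remaining profit-interest units 17.
Shares after redistribution: Lindqvist 158,523.53 → $158,525; Chaudhri 48,776.47 → $48,775.

Kowalski: $119,000 | Lindqvist: $158,525 | Chaudhri: $48,775 | Haddad: $25,000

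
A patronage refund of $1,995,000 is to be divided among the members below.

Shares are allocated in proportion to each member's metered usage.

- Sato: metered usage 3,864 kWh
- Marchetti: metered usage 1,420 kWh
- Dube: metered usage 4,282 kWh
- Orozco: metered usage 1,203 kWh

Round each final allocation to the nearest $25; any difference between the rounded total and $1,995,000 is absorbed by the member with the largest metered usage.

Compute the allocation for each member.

Sato: $715,825 | Marchetti: $263,050 | Dube: $793,275 | Orozco: $222,850

Metered usage total: 10,769.
Proportional shares: Sato 3,864/10,769 × $1,995,000 = 715,821.34; Marchetti 1,420/10,769 × $1,995,000 = 263,060.64; Dube 4,282/10,769 × $1,995,000 = 793,257.50; Orozco 1,203/10,769 × $1,995,000 = 222,860.53.
At nearest $25: Sato $715,825; Marchetti $263,050; Dube $793,250; Orozco $222,850. Sum = $1,994,975.
Difference $1,995,000 − $1,994,975 = +$25 applied to largest metered usage (Dube): Dube becomes $793,275.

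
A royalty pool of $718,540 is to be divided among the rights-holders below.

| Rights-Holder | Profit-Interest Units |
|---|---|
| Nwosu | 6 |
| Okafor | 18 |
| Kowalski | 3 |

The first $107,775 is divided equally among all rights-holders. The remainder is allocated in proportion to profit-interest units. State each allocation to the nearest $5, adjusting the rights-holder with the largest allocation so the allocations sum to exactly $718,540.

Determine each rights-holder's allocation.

$107,775 shared equally gives $35,925 per rights-holder.
Remainder $610,765 by profit-interest units (total 27): Nwosu 135,725.56 → $135,725; Okafor 407,176.67 → $407,175; Kowalski 67,862.78 → $67,865.
Totals: Nwosu $35,925 + $135,725 = $171,650; Okafor $35,925 + $407,175 = $443,100; Kowalski $35,925 + $67,865 = $103,790.

Nwosu: $171,650 | Okafor: $443,100 | Kowalski: $103,790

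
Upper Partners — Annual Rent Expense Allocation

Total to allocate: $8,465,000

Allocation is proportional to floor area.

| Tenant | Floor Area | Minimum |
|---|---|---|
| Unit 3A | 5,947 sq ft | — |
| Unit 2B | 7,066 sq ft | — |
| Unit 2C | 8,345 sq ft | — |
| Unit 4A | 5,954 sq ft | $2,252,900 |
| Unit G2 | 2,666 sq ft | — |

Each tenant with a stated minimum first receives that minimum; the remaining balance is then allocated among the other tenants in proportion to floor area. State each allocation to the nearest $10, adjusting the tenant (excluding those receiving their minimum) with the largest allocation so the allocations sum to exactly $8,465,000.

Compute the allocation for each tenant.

Fund the minimums — Unit 4A $2,252,900. Balance $6,212,100.
Balance split over remaining floor area 24,024: Unit 3A 1,537,768.84 → $1,537,770; Unit 2B 1,827,118.66 → $1,827,120; Unit 2C 2,157,841.10 → $2,157,840; Unit G2 689,371.40 → $689,370.

Unit 3A: $1,537,770 | Unit 2B: $1,827,120 | Unit 2C: $2,157,840 | Unit 4A: $2,252,900 | Unit G2: $689,370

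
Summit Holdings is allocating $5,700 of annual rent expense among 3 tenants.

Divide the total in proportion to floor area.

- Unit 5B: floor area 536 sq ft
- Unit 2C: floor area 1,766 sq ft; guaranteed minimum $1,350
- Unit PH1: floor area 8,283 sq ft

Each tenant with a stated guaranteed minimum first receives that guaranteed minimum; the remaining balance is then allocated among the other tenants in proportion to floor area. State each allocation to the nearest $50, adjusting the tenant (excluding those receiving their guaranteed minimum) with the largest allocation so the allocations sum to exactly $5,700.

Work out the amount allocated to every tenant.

Fund the minimums — Unit 2C $1,350. Remaining pool $4,350.
Remaining pool split over remaining floor area 8,819: Unit 5B 264.38 → $250; Unit PH1 4,085.62 → $4,100.

Unit 5B: $250 · Unit 2C: $1,350 · Unit PH1: $4,100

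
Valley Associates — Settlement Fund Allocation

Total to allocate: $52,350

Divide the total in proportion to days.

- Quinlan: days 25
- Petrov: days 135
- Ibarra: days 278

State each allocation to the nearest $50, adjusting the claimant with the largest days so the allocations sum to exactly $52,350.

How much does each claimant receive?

Combined days = 438.
Raw shares: Quinlan 25/438 × $52,350 = 2,988.01; Petrov 135/438 × $52,350 = 16,135.27; Ibarra 278/438 × $52,350 = 33,226.71.
After rounding ($50): Quinlan $3,000; Petrov $16,150; Ibarra $33,250. Sum = $52,400.
Difference $52,350 − $52,400 = −$50 applied to largest days (Ibarra): Ibarra becomes $33,200.

Quinlan: $3,000 | Petrov: $16,150 | Ibarra: $33,200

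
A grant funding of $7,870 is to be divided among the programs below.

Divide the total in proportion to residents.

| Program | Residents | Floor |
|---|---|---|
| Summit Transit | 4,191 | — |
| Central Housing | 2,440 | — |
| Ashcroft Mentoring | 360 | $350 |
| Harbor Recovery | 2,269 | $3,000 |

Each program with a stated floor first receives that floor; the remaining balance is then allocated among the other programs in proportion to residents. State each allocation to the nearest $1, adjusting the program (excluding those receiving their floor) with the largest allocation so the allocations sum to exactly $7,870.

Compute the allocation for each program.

Guaranteed amounts: Ashcroft Mentoring $350; Harbor Recovery $3,000. Balance $4,520.
Balance split over remaining residents 6,631: Summit Transit 2,856.78 → $2,857; Central Housing 1,663.22 → $1,663.

Summit Transit: $2,857; Central Housing: $1,663; Ashcroft Mentoring: $350; Harbor Recovery: $3,000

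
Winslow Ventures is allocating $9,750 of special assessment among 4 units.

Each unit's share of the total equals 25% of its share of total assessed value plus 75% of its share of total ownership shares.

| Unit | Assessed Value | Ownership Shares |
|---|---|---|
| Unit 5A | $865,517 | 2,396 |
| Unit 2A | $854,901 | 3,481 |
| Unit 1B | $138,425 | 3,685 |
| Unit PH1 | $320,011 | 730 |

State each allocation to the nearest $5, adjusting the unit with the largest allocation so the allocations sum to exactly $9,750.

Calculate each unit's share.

Totals — assessed value 2,178,854, ownership shares 10,292.
Blended shares (25% assessed value + 75% ownership shares): Unit 5A 0.2739; Unit 2A 0.3518; Unit 1B 0.2844; Unit PH1 0.0899.
Raw shares: Unit 5A 2,670.63; Unit 2A 3,429.65; Unit 1B 2,773.06; Unit PH1 876.67.
After rounding ($5): Unit 5A $2,670; Unit 2A $3,430; Unit 1B $2,775; Unit PH1 $875. Sum = $9,750.
Rounded total matches; no reconciliation needed.

Unit 5A: $2,670 · Unit 2A: $3,430 · Unit 1B: $2,775 · Unit PH1: $875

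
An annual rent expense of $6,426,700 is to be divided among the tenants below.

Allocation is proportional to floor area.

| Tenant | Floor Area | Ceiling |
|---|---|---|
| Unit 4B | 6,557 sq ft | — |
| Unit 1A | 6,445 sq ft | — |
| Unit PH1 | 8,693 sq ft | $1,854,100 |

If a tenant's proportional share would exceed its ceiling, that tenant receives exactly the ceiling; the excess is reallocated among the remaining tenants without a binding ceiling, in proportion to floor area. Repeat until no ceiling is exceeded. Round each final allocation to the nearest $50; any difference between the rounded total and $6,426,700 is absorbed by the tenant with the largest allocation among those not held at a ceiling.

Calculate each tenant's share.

Unit 4B: $2,306,000 | Unit 1A: $2,266,600 | Unit PH1: $1,854,100

Floor area total: 21,695.
Unconstrained shares: Unit 4B 1,942,377.13; Unit 1A 1,909,199.42; Unit PH1 2,575,123.44.
Cap binds for Unit PH1 ($1,854,100); balance $4,572,600 reallocated over remaining floor area 13,002.
Remaining shares: Unit 4B 2,305,994.32 → $2,306,000; Unit 1A 2,266,605.68 → $2,266,600.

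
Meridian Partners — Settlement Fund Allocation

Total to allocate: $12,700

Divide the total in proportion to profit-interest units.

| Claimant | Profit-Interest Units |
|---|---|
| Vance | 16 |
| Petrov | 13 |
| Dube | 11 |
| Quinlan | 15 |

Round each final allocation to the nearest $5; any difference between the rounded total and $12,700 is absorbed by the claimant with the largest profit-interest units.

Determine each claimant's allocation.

Total profit-interest units = 16 + 13 + 11 + 15 = 55.
Pro-rata amounts: Vance 3,694.55; Petrov 3,001.82; Dube 2,540.00; Quinlan 3,463.64.
At nearest $5: Vance $3,695; Petrov $3,000; Dube $2,540; Quinlan $3,465. Sum = $12,700.
No rounding difference to absorb.

Vance: $3,695 · Petrov: $3,000 · Dube: $2,540 · Quinlan: $3,465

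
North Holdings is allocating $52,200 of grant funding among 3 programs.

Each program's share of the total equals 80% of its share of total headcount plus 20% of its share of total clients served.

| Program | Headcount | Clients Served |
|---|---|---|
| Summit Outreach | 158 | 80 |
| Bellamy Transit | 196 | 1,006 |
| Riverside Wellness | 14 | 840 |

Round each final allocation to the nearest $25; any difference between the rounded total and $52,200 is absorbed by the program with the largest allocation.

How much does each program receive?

Summit Outreach: $18,375 · Bellamy Transit: $27,675 · Riverside Wellness: $6,150

Totals — headcount 368, clients served 1,926.
Combined weights (80% headcount + 20% clients served): Summit Outreach 0.3518; Bellamy Transit 0.5306; Riverside Wellness 0.1177.
Proportional shares: Summit Outreach 18,363.21; Bellamy Transit 27,694.82; Riverside Wellness 6,141.97.
At nearest $25: Summit Outreach $18,375; Bellamy Transit $27,700; Riverside Wellness $6,150. Sum = $52,225.
Difference $52,200 − $52,225 = −$25 applied to largest allocation (Bellamy Transit): Bellamy Transit becomes $27,675.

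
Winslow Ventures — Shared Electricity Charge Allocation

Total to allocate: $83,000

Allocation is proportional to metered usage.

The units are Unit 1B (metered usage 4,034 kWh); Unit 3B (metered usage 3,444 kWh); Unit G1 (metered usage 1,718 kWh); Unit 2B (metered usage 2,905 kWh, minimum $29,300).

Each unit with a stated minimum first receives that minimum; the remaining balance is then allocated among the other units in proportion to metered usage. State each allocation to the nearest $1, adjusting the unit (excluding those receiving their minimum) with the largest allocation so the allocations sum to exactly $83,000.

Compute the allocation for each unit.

Unit 1B: $23,557 · Unit 3B: $20,111 · Unit G1: $10,032 · Unit 2B: $29,300

Fund the minimums — Unit 2B $29,300. Balance $53,700.
Balance split over remaining metered usage 9,196: Unit 1B 23,556.52 → $23,557; Unit 3B 20,111.22 → $20,111; Unit G1 10,032.25 → $10,032.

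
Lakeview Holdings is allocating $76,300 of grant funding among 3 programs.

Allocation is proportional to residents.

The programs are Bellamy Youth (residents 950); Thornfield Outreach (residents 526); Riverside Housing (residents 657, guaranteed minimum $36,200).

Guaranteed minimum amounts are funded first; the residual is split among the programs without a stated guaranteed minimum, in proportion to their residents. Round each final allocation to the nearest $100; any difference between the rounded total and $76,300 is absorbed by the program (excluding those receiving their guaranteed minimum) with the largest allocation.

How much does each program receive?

Bellamy Youth: $25,800 | Thornfield Outreach: $14,300 | Riverside Housing: $36,200

Fund the minimums — Riverside Housing $36,200. Balance $40,100.
Balance split over remaining residents 1,476: Bellamy Youth 25,809.62 → $25,800; Thornfield Outreach 14,290.38 → $14,300.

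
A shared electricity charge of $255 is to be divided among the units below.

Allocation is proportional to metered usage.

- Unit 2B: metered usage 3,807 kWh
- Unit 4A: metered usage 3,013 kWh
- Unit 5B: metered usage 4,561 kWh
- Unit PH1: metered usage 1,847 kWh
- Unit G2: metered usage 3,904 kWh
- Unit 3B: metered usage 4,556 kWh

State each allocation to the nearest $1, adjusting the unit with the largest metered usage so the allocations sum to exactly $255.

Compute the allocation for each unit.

Unit 2B: $45; Unit 4A: $35; Unit 5B: $53; Unit PH1: $22; Unit G2: $46; Unit 3B: $54

Total metered usage = 21,688.
Unrounded shares: Unit 2B 3,807/21,688 × $255 = 44.76; Unit 4A 3,013/21,688 × $255 = 35.43; Unit 5B 4,561/21,688 × $255 = 53.63; Unit PH1 1,847/21,688 × $255 = 21.72; Unit G2 3,904/21,688 × $255 = 45.90; Unit 3B 4,556/21,688 × $255 = 53.57.
At nearest $1: Unit 2B $45; Unit 4A $35; Unit 5B $54; Unit PH1 $22; Unit G2 $46; Unit 3B $54. Sum = $256.
Difference $255 − $256 = −$1 applied to largest metered usage (Unit 5B): Unit 5B becomes $53.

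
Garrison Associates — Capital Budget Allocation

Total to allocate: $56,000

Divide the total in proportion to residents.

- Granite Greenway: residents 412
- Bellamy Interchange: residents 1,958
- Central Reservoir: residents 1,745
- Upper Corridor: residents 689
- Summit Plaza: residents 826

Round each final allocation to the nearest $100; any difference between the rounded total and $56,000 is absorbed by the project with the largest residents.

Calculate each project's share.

Granite Greenway: $4,100 · Bellamy Interchange: $19,400 · Central Reservoir: $17,400 · Upper Corridor: $6,900 · Summit Plaza: $8,200

Sum of residents: 5,630.
Unrounded shares: Granite Greenway 412/5,630 × $56,000 = 4,098.05; Bellamy Interchange 1,958/5,630 × $56,000 = 19,475.67; Central Reservoir 1,745/5,630 × $56,000 = 17,357.02; Upper Corridor 689/5,630 × $56,000 = 6,853.29; Summit Plaza 826/5,630 × $56,000 = 8,215.99.
After rounding ($100): Granite Greenway $4,100; Bellamy Interchange $19,500; Central Reservoir $17,400; Upper Corridor $6,900; Summit Plaza $8,200. Sum = $56,100.
Difference $56,000 − $56,100 = −$100 applied to largest residents (Bellamy Interchange): Bellamy Interchange becomes $19,400.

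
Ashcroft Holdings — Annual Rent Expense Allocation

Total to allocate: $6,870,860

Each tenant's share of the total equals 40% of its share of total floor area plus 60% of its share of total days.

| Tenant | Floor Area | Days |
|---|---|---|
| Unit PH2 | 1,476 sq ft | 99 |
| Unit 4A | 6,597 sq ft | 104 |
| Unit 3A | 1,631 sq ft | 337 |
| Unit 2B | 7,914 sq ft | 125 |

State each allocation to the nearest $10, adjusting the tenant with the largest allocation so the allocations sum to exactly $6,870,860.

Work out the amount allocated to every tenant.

Unit PH2: $843,980 | Unit 4A: $1,673,830 | Unit 3A: $2,343,590 | Unit 2B: $2,009,460

Floor area total 17,618; days total 665.
Blended shares (40% floor area + 60% days): Unit PH2 0.1228; Unit 4A 0.2436; Unit 3A 0.3411; Unit 2B 0.2925.
Raw shares: Unit PH2 843,978.58; Unit 4A 1,673,832.34; Unit 3A 2,343,584.80; Unit 2B 2,009,464.27.
At nearest $10: Unit PH2 $843,980; Unit 4A $1,673,830; Unit 3A $2,343,580; Unit 2B $2,009,460. Sum = $6,870,850.
Difference $6,870,860 − $6,870,850 = +$10 applied to largest allocation (Unit 3A): Unit 3A becomes $2,343,590.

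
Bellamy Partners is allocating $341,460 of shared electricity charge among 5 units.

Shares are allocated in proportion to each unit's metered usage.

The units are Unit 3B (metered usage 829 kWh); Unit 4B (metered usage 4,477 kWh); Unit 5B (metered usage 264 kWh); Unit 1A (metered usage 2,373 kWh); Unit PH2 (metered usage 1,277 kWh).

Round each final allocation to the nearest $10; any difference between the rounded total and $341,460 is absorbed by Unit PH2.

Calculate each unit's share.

Unit 3B: $30,700 | Unit 4B: $165,800 | Unit 5B: $9,780 | Unit 1A: $87,880 | Unit PH2: $47,300

Metered usage total: 9,220.
Pro-rata amounts: Unit 3B 829/9,220 × $341,460 = 30,701.77; Unit 4B 4,477/9,220 × $341,460 = 165,804.38; Unit 5B 264/9,220 × $341,460 = 9,777.16; Unit 1A 2,373/9,220 × $341,460 = 87,883.36; Unit PH2 1,277/9,220 × $341,460 = 47,293.32.
At nearest $10: Unit 3B $30,700; Unit 4B $165,800; Unit 5B $9,780; Unit 1A $87,880; Unit PH2 $47,290. Sum = $341,450.
Difference $341,460 − $341,450 = +$10 applied to Unit PH2: Unit PH2 becomes $47,300.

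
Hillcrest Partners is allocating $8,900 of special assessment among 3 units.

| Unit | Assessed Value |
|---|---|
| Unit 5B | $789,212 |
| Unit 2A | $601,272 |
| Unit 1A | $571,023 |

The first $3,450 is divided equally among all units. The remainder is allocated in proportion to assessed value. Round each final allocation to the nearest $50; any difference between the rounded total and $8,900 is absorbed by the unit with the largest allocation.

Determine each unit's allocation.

$3,450 shared equally gives $1,150 per unit.
Remainder $5,450 by assessed value (total 1,961,507): Unit 5B 2,192.81 → $2,200; Unit 2A 1,670.62 → $1,650; Unit 1A 1,586.57 → $1,600.
Totals: Unit 5B $1,150 + $2,200 = $3,350; Unit 2A $1,150 + $1,650 = $2,800; Unit 1A $1,150 + $1,600 = $2,750.

Unit 5B: $3,350; Unit 2A: $2,800; Unit 1A: $2,750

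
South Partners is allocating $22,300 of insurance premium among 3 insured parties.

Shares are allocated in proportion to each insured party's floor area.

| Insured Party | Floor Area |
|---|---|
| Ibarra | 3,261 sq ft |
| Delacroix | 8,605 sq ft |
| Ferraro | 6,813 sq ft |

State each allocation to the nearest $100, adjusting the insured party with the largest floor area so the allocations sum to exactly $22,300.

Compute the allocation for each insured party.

Ibarra: $3,900 · Delacroix: $10,300 · Ferraro: $8,100

Total floor area = 3,261 + 8,605 + 6,813 = 18,679.
Raw shares: Ibarra 3,893.16; Delacroix 10,273.11; Ferraro 8,133.73.
Rounded to nearest $100: Ibarra $3,900; Delacroix $10,300; Ferraro $8,100. Sum = $22,300.
Sum already equals the total — no adjustment.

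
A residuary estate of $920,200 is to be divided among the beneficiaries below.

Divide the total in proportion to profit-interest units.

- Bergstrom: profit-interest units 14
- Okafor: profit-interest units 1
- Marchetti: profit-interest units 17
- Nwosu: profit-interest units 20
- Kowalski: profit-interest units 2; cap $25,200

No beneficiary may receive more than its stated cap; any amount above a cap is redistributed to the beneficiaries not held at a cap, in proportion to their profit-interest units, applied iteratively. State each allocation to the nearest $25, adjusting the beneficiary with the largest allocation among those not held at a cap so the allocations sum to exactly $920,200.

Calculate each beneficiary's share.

Bergstrom: $240,950 · Okafor: $17,200 · Marchetti: $292,600 · Nwosu: $344,250 · Kowalski: $25,200

Profit-interest units total: 54.
Pro-rata shares before constraints: Bergstrom 238,570.37; Okafor 17,040.74; Marchetti 289,692.59; Nwosu 340,814.81; Kowalski 34,081.48.
Capped: Kowalski ($25,200); residual $895,000 reallocated over remaining profit-interest units 52.
Remaining shares: Bergstrom 240,961.54 → $240,950; Okafor 17,211.54 → $17,200; Marchetti 292,596.15 → $292,600; Nwosu 344,230.77 → $344,225.
Rounding difference +$25 applied to Nwosu → $344,250.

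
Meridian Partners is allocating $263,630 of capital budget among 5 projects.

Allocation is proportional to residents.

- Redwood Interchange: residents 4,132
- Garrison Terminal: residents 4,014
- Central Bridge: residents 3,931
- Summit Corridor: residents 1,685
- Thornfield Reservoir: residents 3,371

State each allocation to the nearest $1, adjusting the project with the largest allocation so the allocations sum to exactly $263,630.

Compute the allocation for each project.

Redwood Interchange: $63,581 | Garrison Terminal: $61,764 | Central Bridge: $60,487 | Summit Corridor: $25,928 | Thornfield Reservoir: $51,870

Sum of residents: 17,133.
Unrounded shares: Redwood Interchange 4,132/17,133 × $263,630 = 63,580.18; Garrison Terminal 4,014/17,133 × $263,630 = 61,764.48; Central Bridge 3,931/17,133 × $263,630 = 60,487.34; Summit Corridor 1,685/17,133 × $263,630 = 25,927.54; Thornfield Reservoir 3,371/17,133 × $263,630 = 51,870.47.
After rounding ($1): Redwood Interchange $63,580; Garrison Terminal $61,764; Central Bridge $60,487; Summit Corridor $25,928; Thornfield Reservoir $51,870. Sum = $263,629.
Difference $263,630 − $263,629 = +$1 applied to largest allocation (Redwood Interchange): Redwood Interchange becomes $63,581.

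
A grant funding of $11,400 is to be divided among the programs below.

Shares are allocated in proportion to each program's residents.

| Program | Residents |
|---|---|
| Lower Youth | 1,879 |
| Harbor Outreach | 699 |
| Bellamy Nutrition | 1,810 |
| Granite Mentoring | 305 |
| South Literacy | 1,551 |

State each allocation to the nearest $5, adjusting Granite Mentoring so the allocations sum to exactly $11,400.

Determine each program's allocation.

Lower Youth: $3,430; Harbor Outreach: $1,275; Bellamy Nutrition: $3,305; Granite Mentoring: $560; South Literacy: $2,830

Total residents = 6,244.
Proportional shares: Lower Youth 1,879/6,244 × $11,400 = 3,430.59; Harbor Outreach 699/6,244 × $11,400 = 1,276.20; Bellamy Nutrition 1,810/6,244 × $11,400 = 3,304.61; Granite Mentoring 305/6,244 × $11,400 = 556.85; South Literacy 1,551/6,244 × $11,400 = 2,831.74.
Rounded to nearest $5: Lower Youth $3,430; Harbor Outreach $1,275; Bellamy Nutrition $3,305; Granite Mentoring $555; South Literacy $2,830. Sum = $11,395.
Difference $11,400 − $11,395 = +$5 applied to Granite Mentoring: Granite Mentoring becomes $560.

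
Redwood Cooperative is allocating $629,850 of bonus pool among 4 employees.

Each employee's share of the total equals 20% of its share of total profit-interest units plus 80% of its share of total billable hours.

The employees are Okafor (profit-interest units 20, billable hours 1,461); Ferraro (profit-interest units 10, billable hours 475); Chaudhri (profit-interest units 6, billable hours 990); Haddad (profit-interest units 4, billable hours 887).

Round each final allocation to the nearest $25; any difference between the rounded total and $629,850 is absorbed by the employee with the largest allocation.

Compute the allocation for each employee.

Totals — profit-interest units 40, billable hours 3,813.
Combined weights (20% profit-interest units + 80% billable hours): Okafor 0.4065; Ferraro 0.1497; Chaudhri 0.2377; Haddad 0.2061.
Unrounded shares: Okafor 256,053.10; Ferraro 94,262.76; Chaudhri 149,721.94; Haddad 129,812.20.
Rounded to nearest $25: Okafor $256,050; Ferraro $94,275; Chaudhri $149,725; Haddad $129,800. Sum = $629,850.
No rounding difference to absorb.

Okafor: $256,050 | Ferraro: $94,275 | Chaudhri: $149,725 | Haddad: $129,800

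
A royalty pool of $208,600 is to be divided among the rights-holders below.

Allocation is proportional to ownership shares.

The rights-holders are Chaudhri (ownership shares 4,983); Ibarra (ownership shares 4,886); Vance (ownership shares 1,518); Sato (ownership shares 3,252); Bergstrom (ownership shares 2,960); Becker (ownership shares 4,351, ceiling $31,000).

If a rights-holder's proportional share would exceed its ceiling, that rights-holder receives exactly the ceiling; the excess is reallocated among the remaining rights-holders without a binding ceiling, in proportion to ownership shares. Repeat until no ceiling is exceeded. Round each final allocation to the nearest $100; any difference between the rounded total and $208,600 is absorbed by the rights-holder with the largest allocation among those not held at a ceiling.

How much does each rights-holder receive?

Ownership shares total: 21,950.
Proportional shares (ignoring caps): Chaudhri 47,355.53; Ibarra 46,433.69; Vance 14,426.19; Sato 30,905.11; Bergstrom 28,130.11; Becker 41,349.37.
Cap binds for Becker ($31,000); remaining pool $177,600 reallocated over remaining ownership shares 17,599.
Redistributed shares: Chaudhri 50,285.86 → $50,300; Ibarra 49,306.98 → $49,300; Vance 15,318.87 → $15,300; Sato 32,817.50 → $32,800; Bergstrom 29,870.79 → $29,900.

Chaudhri: $50,300; Ibarra: $49,300; Vance: $15,300; Sato: $32,800; Bergstrom: $29,900; Becker: $31,000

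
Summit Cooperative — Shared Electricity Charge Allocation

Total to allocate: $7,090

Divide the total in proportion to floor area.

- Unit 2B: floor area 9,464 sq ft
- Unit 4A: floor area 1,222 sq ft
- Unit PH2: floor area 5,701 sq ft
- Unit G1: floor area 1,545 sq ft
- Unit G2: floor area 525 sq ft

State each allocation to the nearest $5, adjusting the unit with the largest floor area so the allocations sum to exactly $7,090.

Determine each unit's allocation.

Combined floor area = 9,464 + 1,222 + 5,701 + 1,545 + 525 = 18,457.
Raw shares: Unit 2B 3,635.46; Unit 4A 469.41; Unit PH2 2,189.96; Unit G1 593.49; Unit G2 201.67.
Rounded to nearest $5: Unit 2B $3,635; Unit 4A $470; Unit PH2 $2,190; Unit G1 $595; Unit G2 $200. Sum = $7,090.
Sum already equals the total — no adjustment.

Unit 2B: $3,635; Unit 4A: $470; Unit PH2: $2,190; Unit G1: $595; Unit G2: $200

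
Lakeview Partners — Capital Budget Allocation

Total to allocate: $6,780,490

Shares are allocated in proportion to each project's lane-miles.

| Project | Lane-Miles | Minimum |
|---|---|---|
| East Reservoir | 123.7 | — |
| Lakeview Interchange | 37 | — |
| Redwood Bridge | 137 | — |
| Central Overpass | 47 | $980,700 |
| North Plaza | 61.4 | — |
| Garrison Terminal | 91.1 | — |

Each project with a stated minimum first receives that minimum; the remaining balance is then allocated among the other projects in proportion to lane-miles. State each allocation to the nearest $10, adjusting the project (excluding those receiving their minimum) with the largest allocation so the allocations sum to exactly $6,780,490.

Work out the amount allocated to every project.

Fund the minimums — Central Overpass $980,700. Residual $5,799,790.
Residual split over remaining lane-miles 450.2: East Reservoir 1,593,589.57 → $1,593,590; Lakeview Interchange 476,659.77 → $476,660; Redwood Bridge 1,764,929.43 → $1,764,930; North Plaza 790,997.57 → $791,000; Garrison Terminal 1,173,613.66 → $1,173,610.

East Reservoir: $1,593,590 · Lakeview Interchange: $476,660 · Redwood Bridge: $1,764,930 · Central Overpass: $980,700 · North Plaza: $791,000 · Garrison Terminal: $1,173,610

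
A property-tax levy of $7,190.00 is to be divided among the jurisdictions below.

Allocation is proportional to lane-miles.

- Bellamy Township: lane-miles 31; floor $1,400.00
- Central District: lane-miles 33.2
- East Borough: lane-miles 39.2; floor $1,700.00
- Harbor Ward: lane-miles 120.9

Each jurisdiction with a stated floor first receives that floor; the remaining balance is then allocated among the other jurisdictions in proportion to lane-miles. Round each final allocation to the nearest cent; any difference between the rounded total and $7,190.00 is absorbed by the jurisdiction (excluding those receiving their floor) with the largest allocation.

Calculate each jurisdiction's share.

Minimums first: Bellamy Township $1,400.00; East Borough $1,700.00. Balance $4,090.00.
Balance split over remaining lane-miles 154.1: Central District 881.1681 → $881.17; Harbor Ward 3,208.8319 → $3,208.83.

Bellamy Township: $1,400.00 | Central District: $881.17 | East Borough: $1,700.00 | Harbor Ward: $3,208.83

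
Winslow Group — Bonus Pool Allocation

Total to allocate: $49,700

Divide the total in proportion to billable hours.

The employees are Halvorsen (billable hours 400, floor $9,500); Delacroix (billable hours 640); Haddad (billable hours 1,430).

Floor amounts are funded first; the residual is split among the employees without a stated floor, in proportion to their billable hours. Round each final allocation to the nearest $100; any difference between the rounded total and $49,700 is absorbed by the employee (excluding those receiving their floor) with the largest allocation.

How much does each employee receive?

Guaranteed amounts: Halvorsen $9,500. Balance $40,200.
Balance split over remaining billable hours 2,070: Delacroix 12,428.99 → $12,400; Haddad 27,771.01 → $27,800.

Halvorsen: $9,500 | Delacroix: $12,400 | Haddad: $27,800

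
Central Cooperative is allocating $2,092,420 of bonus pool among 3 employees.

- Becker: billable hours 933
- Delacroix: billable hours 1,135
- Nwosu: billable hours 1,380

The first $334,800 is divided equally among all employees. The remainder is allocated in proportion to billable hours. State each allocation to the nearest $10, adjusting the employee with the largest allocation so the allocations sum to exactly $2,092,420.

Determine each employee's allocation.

$334,800 shared equally gives $111,600 per employee.
Remainder $1,757,620 by billable hours (total 3,448): Becker 475,597.29 → $475,600; Delacroix 578,566.91 → $578,570; Nwosu 703,455.80 → $703,460.
Rounding difference −$10 on remainder applied to Nwosu.
Totals: Becker $111,600 + $475,600 = $587,200; Delacroix $111,600 + $578,570 = $690,170; Nwosu $111,600 + $703,450 = $815,050.

Becker: $587,200 · Delacroix: $690,170 · Nwosu: $815,050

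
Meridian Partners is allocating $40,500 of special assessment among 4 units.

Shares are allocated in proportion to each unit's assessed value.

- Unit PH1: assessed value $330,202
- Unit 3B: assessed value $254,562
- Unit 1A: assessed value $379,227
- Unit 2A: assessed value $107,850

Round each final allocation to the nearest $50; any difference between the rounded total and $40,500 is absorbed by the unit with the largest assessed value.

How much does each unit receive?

Unit PH1: $12,500 · Unit 3B: $9,600 · Unit 1A: $14,300 · Unit 2A: $4,100

Total assessed value = 1,071,841.
Unrounded shares: Unit PH1 330,202/1,071,841 × $40,500 = 12,476.83; Unit 3B 254,562/1,071,841 × $40,500 = 9,618.74; Unit 1A 379,227/1,071,841 × $40,500 = 14,329.26; Unit 2A 107,850/1,071,841 × $40,500 = 4,075.16.
After rounding ($50): Unit PH1 $12,500; Unit 3B $9,600; Unit 1A $14,350; Unit 2A $4,100. Sum = $40,550.
Difference $40,500 − $40,550 = −$50 applied to largest assessed value (Unit 1A): Unit 1A becomes $14,300.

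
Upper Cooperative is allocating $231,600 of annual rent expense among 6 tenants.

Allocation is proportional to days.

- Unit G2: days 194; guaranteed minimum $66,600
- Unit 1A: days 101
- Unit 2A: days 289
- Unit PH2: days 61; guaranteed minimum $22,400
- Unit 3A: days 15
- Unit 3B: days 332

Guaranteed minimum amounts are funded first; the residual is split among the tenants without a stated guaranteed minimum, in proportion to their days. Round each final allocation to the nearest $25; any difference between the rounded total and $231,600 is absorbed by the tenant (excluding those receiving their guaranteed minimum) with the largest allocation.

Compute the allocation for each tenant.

Fund the minimums — Unit G2 $66,600; Unit PH2 $22,400. Remaining pool $142,600.
Remaining pool split over remaining days 737: Unit 1A 19,542.20 → $19,550; Unit 2A 55,917.77 → $55,925; Unit 3A 2,902.31 → $2,900; Unit 3B 64,237.72 → $64,250.
Rounding difference −$25 applied to Unit 3B → $64,225.

Unit G2: $66,600; Unit 1A: $19,550; Unit 2A: $55,925; Unit PH2: $22,400; Unit 3A: $2,900; Unit 3B: $64,225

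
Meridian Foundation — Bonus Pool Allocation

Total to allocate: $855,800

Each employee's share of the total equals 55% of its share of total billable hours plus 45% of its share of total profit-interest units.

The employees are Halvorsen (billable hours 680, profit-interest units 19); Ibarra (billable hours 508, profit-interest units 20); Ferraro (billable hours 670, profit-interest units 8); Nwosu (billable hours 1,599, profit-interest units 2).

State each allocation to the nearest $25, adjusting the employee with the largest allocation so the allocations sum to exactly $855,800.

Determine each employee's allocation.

Halvorsen: $241,925; Ibarra: $226,350; Ferraro: $154,100; Nwosu: $233,425

Billable hours total 3,457; profit-interest units total 49.
Combined weights (55% billable hours + 45% profit-interest units): Halvorsen 0.2827; Ibarra 0.2645; Ferraro 0.1801; Nwosu 0.2728.
Pro-rata amounts: Halvorsen 241,914.19; Ibarra 226,354.81; Ferraro 154,099.37; Nwosu 233,431.62.
After rounding ($25): Halvorsen $241,925; Ibarra $226,350; Ferraro $154,100; Nwosu $233,425. Sum = $855,800.
Sum already equals the total — no adjustment.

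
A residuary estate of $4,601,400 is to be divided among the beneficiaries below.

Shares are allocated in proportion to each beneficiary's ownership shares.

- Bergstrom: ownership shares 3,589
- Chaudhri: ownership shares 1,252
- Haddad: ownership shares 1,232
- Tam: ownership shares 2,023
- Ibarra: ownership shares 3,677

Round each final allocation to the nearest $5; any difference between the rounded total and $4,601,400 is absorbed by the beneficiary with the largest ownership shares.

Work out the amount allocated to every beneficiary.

Bergstrom: $1,402,735 · Chaudhri: $489,335 · Haddad: $481,520 · Tam: $790,675 · Ibarra: $1,437,135

Ownership shares total: 11,773.
Proportional shares: Bergstrom 3,589/11,773 × $4,601,400 = 1,402,737.16; Chaudhri 1,252/11,773 × $4,601,400 = 489,336.01; Haddad 1,232/11,773 × $4,601,400 = 481,519.14; Tam 2,023/11,773 × $4,601,400 = 790,676.31; Ibarra 3,677/11,773 × $4,601,400 = 1,437,131.39.
Rounded to nearest $5: Bergstrom $1,402,735; Chaudhri $489,335; Haddad $481,520; Tam $790,675; Ibarra $1,437,130. Sum = $4,601,395.
Difference $4,601,400 − $4,601,395 = +$5 applied to largest ownership shares (Ibarra): Ibarra becomes $1,437,135.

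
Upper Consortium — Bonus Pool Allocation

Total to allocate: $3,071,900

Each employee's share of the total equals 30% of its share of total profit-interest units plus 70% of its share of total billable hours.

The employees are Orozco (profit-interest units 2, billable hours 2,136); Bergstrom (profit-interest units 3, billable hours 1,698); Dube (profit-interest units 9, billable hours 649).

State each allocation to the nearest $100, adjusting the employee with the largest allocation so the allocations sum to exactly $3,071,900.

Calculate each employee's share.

Orozco: $1,156,300 | Bergstrom: $1,011,900 | Dube: $903,700

Profit-interest units total 14; billable hours total 4,483.
Blended shares (30% profit-interest units + 70% billable hours): Orozco 0.3764; Bergstrom 0.3294; Dube 0.2942.
Pro-rata amounts: Orozco 1,156,213.39; Bergstrom 1,011,947.35; Dube 903,739.26.
Rounded to nearest $100: Orozco $1,156,200; Bergstrom $1,011,900; Dube $903,700. Sum = $3,071,800.
Difference $3,071,900 − $3,071,800 = +$100 applied to largest allocation (Orozco): Orozco becomes $1,156,300.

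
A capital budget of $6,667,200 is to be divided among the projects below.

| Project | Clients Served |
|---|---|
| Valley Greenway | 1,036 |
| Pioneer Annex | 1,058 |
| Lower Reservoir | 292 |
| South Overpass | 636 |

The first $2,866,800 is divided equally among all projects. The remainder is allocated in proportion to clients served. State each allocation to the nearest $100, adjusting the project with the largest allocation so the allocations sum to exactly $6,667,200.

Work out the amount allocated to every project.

$2,866,800 shared equally gives $716,700 per project.
Remainder $3,800,400 by clients served (total 3,022): Valley Greenway 1,302,850.56 → $1,302,900; Pioneer Annex 1,330,517.27 → $1,330,500; Lower Reservoir 367,212.71 → $367,200; South Overpass 799,819.46 → $799,800.
Totals: Valley Greenway $716,700 + $1,302,900 = $2,019,600; Pioneer Annex $716,700 + $1,330,500 = $2,047,200; Lower Reservoir $716,700 + $367,200 = $1,083,900; South Overpass $716,700 + $799,800 = $1,516,500.

Valley Greenway: $2,019,600 · Pioneer Annex: $2,047,200 · Lower Reservoir: $1,083,900 · South Overpass: $1,516,500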